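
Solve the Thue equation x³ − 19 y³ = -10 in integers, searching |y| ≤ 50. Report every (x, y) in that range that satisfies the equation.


The equation is x³ - 19y³ = -10. For fixed y, x³ = 19·y³ − 10, so a solution requires the RHS to be a perfect cube.
Strategy: iterate y from -50 to 50, compute RHS = 19·y³ − 10, and check whether it is a (positive or negative) perfect cube.
Check small values of y:
  y = 0: RHS = -10 is not a perfect cube.
  y = 1: RHS = 9 is not a perfect cube.
  y = -1: RHS = -29 is not a perfect cube.
  y = 2: RHS = 142 is not a perfect cube.
  y = -2: RHS = -162 is not a perfect cube.
  y = 3: RHS = 503 is not a perfect cube.
  y = -3: RHS = -523 is not a perfect cube.
Continuing the search up to |y| = 50 finds no solutions either.
No (x, y) in the scanned range satisfies the equation.

No integer solutions with |y| ≤ 50.


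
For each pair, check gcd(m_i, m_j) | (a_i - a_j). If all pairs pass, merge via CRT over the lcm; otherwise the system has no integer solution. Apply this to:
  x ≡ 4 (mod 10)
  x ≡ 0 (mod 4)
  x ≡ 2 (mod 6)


Moduli 10, 4, 6 are not pairwise coprime, so CRT works modulo lcm(m_i) when all pairwise compatibility conditions hold.
Pairwise compatibility: gcd(m_i, m_j) must divide a_i - a_j for every pair.
Merge one congruence at a time:
  Start: x ≡ 4 (mod 10).
  Combine with x ≡ 0 (mod 4): gcd(10, 4) = 2; 0 - 4 = -4, which IS divisible by 2, so compatible.
    Write x = 4 + 10·t and substitute into x ≡ 0 (mod 4): 10·t ≡ 0 − 4 = -4 (mod 4).
    Divide the congruence (and modulus) by g = 2: 5·t ≡ -2 (mod 2).
    Reduce coefficients mod 2: 1·t ≡ 0 (mod 2).
    So t ≡ 0 (mod 2).
    Then x = 4 + 10·0 = 4, valid modulo lcm(10, 4) = 20: x ≡ 4 (mod 20).
  Combine with x ≡ 2 (mod 6): gcd(20, 6) = 2; 2 - 4 = -2, which IS divisible by 2, so compatible.
    Write x = 4 + 20·t and substitute into x ≡ 2 (mod 6): 20·t ≡ 2 − 4 = -2 (mod 6).
    Divide the congruence (and modulus) by g = 2: 10·t ≡ -1 (mod 3).
    Reduce coefficients mod 3: 1·t ≡ 2 (mod 3).
    So t ≡ 2 (mod 3).
    Then x = 4 + 20·2 = 44, valid modulo lcm(20, 6) = 60: x ≡ 44 (mod 60).
Verify: 44 mod 10 = 4, 44 mod 4 = 0, 44 mod 6 = 2.

x ≡ 44 (mod 60).


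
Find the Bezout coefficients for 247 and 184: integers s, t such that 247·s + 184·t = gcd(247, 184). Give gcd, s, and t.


Euclidean algorithm on (247, 184) — divide until remainder is 0:
  247 = 1 · 184 + 63
  184 = 2 · 63 + 58
  63 = 1 · 58 + 5
  58 = 11 · 5 + 3
  5 = 1 · 3 + 2
  3 = 1 · 2 + 1
  2 = 2 · 1 + 0
gcd(247, 184) = 1.
Track Bezout coefficients alongside the remainders: start with r₀ = 247 = a·1 + b·0 (s = 1, t = 0) and r₁ = 184 = a·0 + b·1 (s = 0, t = 1); each new remainder r_{k+1} = r_{k-1} − q_k·r_k inherits s_{k+1} = s_{k-1} − q_k·s_k, t_{k+1} = t_{k-1} − q_k·t_k, so r_k = a·s_k + b·t_k at every step:
  q = 1: r = 63, s = 1 − 1·0 = 1, t = 0 − 1·1 = -1  (check: 247·1 + 184·(-1) = 63)
  q = 2: r = 58, s = 0 − 2·1 = -2, t = 1 − 2·(-1) = 3  (check: 247·(-2) + 184·3 = 58)
  q = 1: r = 5, s = 1 − 1·(-2) = 3, t = -1 − 1·3 = -4  (check: 247·3 + 184·(-4) = 5)
  q = 11: r = 3, s = -2 − 11·3 = -35, t = 3 − 11·(-4) = 47  (check: 247·(-35) + 184·47 = 3)
  q = 1: r = 2, s = 3 − 1·(-35) = 38, t = -4 − 1·47 = -51  (check: 247·38 + 184·(-51) = 2)
  q = 1: r = 1, s = -35 − 1·38 = -73, t = 47 − 1·(-51) = 98  (check: 247·(-73) + 184·98 = 1)
The row with r = 1 (the gcd) gives the Bezout coefficients s = -73, t = 98.
Result: 247 · (-73) + 184 · (98) = 1.

gcd(247, 184) = 1; s = -73, t = 98 (check: 247·(-73) + 184·98 = 1).


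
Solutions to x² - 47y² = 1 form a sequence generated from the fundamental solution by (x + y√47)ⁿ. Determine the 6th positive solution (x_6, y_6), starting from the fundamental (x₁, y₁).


Step 1: Find the fundamental solution (x₁, y₁) of x² - 47y² = 1.
  Expand √47 as a continued fraction. a₀ = ⌊√47⌋ = 6; iterate m_{k+1} = d_k·a_k − m_k, d_{k+1} = (47 − m_{k+1}²)/d_k, a_{k+1} = ⌊(a₀ + m_{k+1})/d_{k+1}⌋ (starting m₀ = 0, d₀ = 1), with convergents p_k = a_k·p_{k-1} + p_{k-2}, q_k = a_k·q_{k-1} + q_{k-2} (p₋₁ = 1, q₋₁ = 0):
  k = 0: a₀ = 6; p₀/q₀ = 6/1; p₀² − 47·q₀² = 36 − 47 = -11.
  k = 1: m = 6, d = 11, a = ⌊(6 + 6)/11⌋ = 1; p/q = (1·6 + 1)/(1·1 + 0) = 7/1; p² − 47·q² = 49 − 47 = 2.
  k = 2: m = 5, d = 2, a = ⌊(6 + 5)/2⌋ = 5; p/q = (5·7 + 6)/(5·1 + 1) = 41/6; p² − 47·q² = 1681 − 1692 = -11.
  k = 3: m = 5, d = 11, a = ⌊(6 + 5)/11⌋ = 1; p/q = (1·41 + 7)/(1·6 + 1) = 48/7; p² − 47·q² = 2304 − 2303 = 1.
  The first convergent with p² − 47·q² = 1 gives the fundamental solution (x₁, y₁) = (48, 7).
Step 2: Apply the recurrence (x_{n+1}, y_{n+1}) = (x₁x_n + 47y₁y_n, x₁y_n + y₁x_n) repeatedly.
  From (x_1, y_1) = (48, 7): x_2 = 48·48 + 47·7·7 = 4607; y_2 = 48·7 + 7·48 = 672.
  From (x_2, y_2) = (4607, 672): x_3 = 48·4607 + 47·7·672 = 442224; y_3 = 48·672 + 7·4607 = 64505.
  From (x_3, y_3) = (442224, 64505): x_4 = 48·442224 + 47·7·64505 = 42448897; y_4 = 48·64505 + 7·442224 = 6191808.
  From (x_4, y_4) = (42448897, 6191808): x_5 = 48·42448897 + 47·7·6191808 = 4074651888; y_5 = 48·6191808 + 7·42448897 = 594349063.
  From (x_5, y_5) = (4074651888, 594349063): x_6 = 48·4074651888 + 47·7·594349063 = 391124132351; y_6 = 48·594349063 + 7·4074651888 = 57051318240.
Step 3: Verify x_6² - 47·y_6² = 152978086907322564787201 - 152978086907322564787200 = 1 (should be 1). ✓

(x_1, y_1) = (48, 7); (x_6, y_6) = (391124132351, 57051318240).


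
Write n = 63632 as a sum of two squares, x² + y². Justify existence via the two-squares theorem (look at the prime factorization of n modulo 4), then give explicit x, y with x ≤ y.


Step 1: Factor n = 63632 = 2^4 · 41 · 97.
Step 2: Check the mod-4 condition on each prime factor: 2 = 2 (special); 41 ≡ 1 (mod 4), exponent 1; 97 ≡ 1 (mod 4), exponent 1.
All primes ≡ 3 (mod 4) appear to even exponent (or don't appear), so by the two-squares theorem n IS expressible as a sum of two squares.
Step 3: Build a representation. Group n = k² · m with k = 4 and m = 41 · 97 = 3977 (a product of primes ≡ 1 (mod 4)); a representation of m scales to one of n via (k·x)² + (k·y)² = k²(x² + y²). Each prime p ≡ 1 (mod 4) is itself a sum of two squares; find a² by testing p − a² for a perfect square:
  41: 41 − 1² = 40, 41 − 2² = 37, 41 − 3² = 32, 41 − 4² = 25 = 5² ⇒ 41 = 4² + 5².
  97: 97 − 1² = 96, 97 − 2² = 93, 97 − 3² = 88, 97 − 4² = 81 = 9² ⇒ 97 = 4² + 9².
  Combine using the Brahmagupta–Fibonacci identity (a² + b²)(c² + d²) = (ac − bd)² + (ad + bc)² = (ac + bd)² + (ad − bc)²:
  41 · 97 = 3977: from (4² + 5²)(4² + 9²), take (4·4 − 5·9, 4·9 + 5·4) = (16 − 45, 36 + 20) = (-29, 56); dropping signs (only squares matter) gives (29, 56); check 29² + 56² = 841 + 3136 = 3977 ✓.
  Scale by k = 4: (4·29, 4·56) = (116, 224).
Step 4: Order so x ≤ y and verify: 116² + 224² = 13456 + 50176 = 63632 = n. ✓

n = 63632 = 116² + 224² (one valid representation with x ≤ y).


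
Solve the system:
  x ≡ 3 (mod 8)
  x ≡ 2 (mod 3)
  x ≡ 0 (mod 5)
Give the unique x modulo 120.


Moduli 8, 3, 5 are pairwise coprime; by CRT there is a unique solution modulo M = 8 · 3 · 5 = 120.
Solve pairwise, accumulating the modulus:
  Start with x ≡ 3 (mod 8).
  Combine with x ≡ 2 (mod 3): since gcd(8, 3) = 1, we get a unique residue mod 24.
    Write x = 3 + 8·t and substitute into x ≡ 2 (mod 3): 8·t ≡ 2 − 3 = -1 (mod 3).
    Reduce coefficients mod 3: 2·t ≡ 2 (mod 3).
    The inverse of 2 mod 3 is 2 (since 2·2 = 4 = 1·3 + 1), so t ≡ 2·2 = 4 ≡ 1 (mod 3).
    Then x = 3 + 8·1 = 11, valid modulo lcm(8, 3) = 24: x ≡ 11 (mod 24).
  Combine with x ≡ 0 (mod 5): since gcd(24, 5) = 1, we get a unique residue mod 120.
    Write x = 11 + 24·t and substitute into x ≡ 0 (mod 5): 24·t ≡ 0 − 11 = -11 (mod 5).
    Reduce coefficients mod 5: 4·t ≡ 4 (mod 5).
    The inverse of 4 mod 5 is 4 (since 4·4 = 16 = 3·5 + 1), so t ≡ 4·4 = 16 ≡ 1 (mod 5).
    Then x = 11 + 24·1 = 35, valid modulo lcm(24, 5) = 120: x ≡ 35 (mod 120).
Verify: 35 mod 8 = 3 ✓, 35 mod 3 = 2 ✓, 35 mod 5 = 0 ✓.

x ≡ 35 (mod 120).


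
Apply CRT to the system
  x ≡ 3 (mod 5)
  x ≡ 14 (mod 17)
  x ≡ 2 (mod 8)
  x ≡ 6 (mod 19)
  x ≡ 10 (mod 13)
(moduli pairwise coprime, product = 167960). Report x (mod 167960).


Product of moduli M = 5 · 17 · 8 · 19 · 13 = 167960.
Merge one congruence at a time:
  Start: x ≡ 3 (mod 5).
  Combine with x ≡ 14 (mod 17); new modulus lcm = 85.
    Write x = 3 + 5·t and substitute into x ≡ 14 (mod 17): 5·t ≡ 14 − 3 = 11 (mod 17).
    The inverse of 5 mod 17 is 7 (since 5·7 = 35 = 2·17 + 1), so t ≡ 7·11 = 77 ≡ 9 (mod 17).
    Then x = 3 + 5·9 = 48, valid modulo lcm(5, 17) = 85: x ≡ 48 (mod 85).
  Combine with x ≡ 2 (mod 8); new modulus lcm = 680.
    Write x = 48 + 85·t and substitute into x ≡ 2 (mod 8): 85·t ≡ 2 − 48 = -46 (mod 8).
    Reduce coefficients mod 8: 5·t ≡ 2 (mod 8).
    The inverse of 5 mod 8 is 5 (since 5·5 = 25 = 3·8 + 1), so t ≡ 5·2 = 10 ≡ 2 (mod 8).
    Then x = 48 + 85·2 = 218, valid modulo lcm(85, 8) = 680: x ≡ 218 (mod 680).
  Combine with x ≡ 6 (mod 19); new modulus lcm = 12920.
    Write x = 218 + 680·t and substitute into x ≡ 6 (mod 19): 680·t ≡ 6 − 218 = -212 (mod 19).
    Reduce coefficients mod 19: 15·t ≡ 16 (mod 19).
    The inverse of 15 mod 19 is 14 (since 15·14 = 210 = 11·19 + 1), so t ≡ 14·16 = 224 ≡ 15 (mod 19).
    Then x = 218 + 680·15 = 10418, valid modulo lcm(680, 19) = 12920: x ≡ 10418 (mod 12920).
  Combine with x ≡ 10 (mod 13); new modulus lcm = 167960.
    Write x = 10418 + 12920·t and substitute into x ≡ 10 (mod 13): 12920·t ≡ 10 − 10418 = -10408 (mod 13).
    Reduce coefficients mod 13: 11·t ≡ 5 (mod 13).
    The inverse of 11 mod 13 is 6 (since 11·6 = 66 = 5·13 + 1), so t ≡ 6·5 = 30 ≡ 4 (mod 13).
    Then x = 10418 + 12920·4 = 62098, valid modulo lcm(12920, 13) = 167960: x ≡ 62098 (mod 167960).
Verify against each original: 62098 mod 5 = 3, 62098 mod 17 = 14, 62098 mod 8 = 2, 62098 mod 19 = 6, 62098 mod 13 = 10.

x ≡ 62098 (mod 167960).


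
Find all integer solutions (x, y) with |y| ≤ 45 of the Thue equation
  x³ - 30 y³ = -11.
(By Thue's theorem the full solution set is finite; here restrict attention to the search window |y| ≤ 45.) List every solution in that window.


The equation is x³ - 30y³ = -11. For fixed y, x³ = 30·y³ − 11, so a solution requires the RHS to be a perfect cube.
Strategy: iterate y from -45 to 45, compute RHS = 30·y³ − 11, and check whether it is a (positive or negative) perfect cube.
Check small values of y:
  y = 0: RHS = -11 is not a perfect cube.
  y = 1: RHS = 19 is not a perfect cube.
  y = -1: RHS = -41 is not a perfect cube.
  y = 2: RHS = 229 is not a perfect cube.
  y = -2: RHS = -251 is not a perfect cube.
  y = 3: RHS = 799 is not a perfect cube.
  y = -3: RHS = -821 is not a perfect cube.
Continuing the search up to |y| = 45 finds no solutions either.
No (x, y) in the scanned range satisfies the equation.

No integer solutions with |y| ≤ 45.


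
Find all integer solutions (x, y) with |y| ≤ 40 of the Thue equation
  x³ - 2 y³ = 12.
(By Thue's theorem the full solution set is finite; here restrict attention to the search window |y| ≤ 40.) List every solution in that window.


The equation is x³ - 2y³ = 12. For fixed y, x³ = 2·y³ + 12, so a solution requires the RHS to be a perfect cube.
Strategy: iterate y from -40 to 40, compute RHS = 2·y³ + 12, and check whether it is a (positive or negative) perfect cube.
Check small values of y:
  y = 0: RHS = 12 is not a perfect cube.
  y = 1: RHS = 14 is not a perfect cube.
  y = -1: RHS = 10 is not a perfect cube.
  y = 2: RHS = 28 is not a perfect cube.
  y = -2: RHS = -4 is not a perfect cube.
  y = 3: RHS = 66 is not a perfect cube.
  y = -3: RHS = -42 is not a perfect cube.
Continuing the search up to |y| = 40 finds no solutions either.
No (x, y) in the scanned range satisfies the equation.

No integer solutions with |y| ≤ 40.


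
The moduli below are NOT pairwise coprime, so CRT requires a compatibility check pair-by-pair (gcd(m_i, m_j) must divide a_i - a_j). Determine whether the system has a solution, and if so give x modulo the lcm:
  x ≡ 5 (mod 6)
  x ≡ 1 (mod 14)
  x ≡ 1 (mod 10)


Moduli 6, 14, 10 are not pairwise coprime, so CRT works modulo lcm(m_i) when all pairwise compatibility conditions hold.
Pairwise compatibility: gcd(m_i, m_j) must divide a_i - a_j for every pair.
Merge one congruence at a time:
  Start: x ≡ 5 (mod 6).
  Combine with x ≡ 1 (mod 14): gcd(6, 14) = 2; 1 - 5 = -4, which IS divisible by 2, so compatible.
    Write x = 5 + 6·t and substitute into x ≡ 1 (mod 14): 6·t ≡ 1 − 5 = -4 (mod 14).
    Divide the congruence (and modulus) by g = 2: 3·t ≡ -2 (mod 7).
    Reduce coefficients mod 7: 3·t ≡ 5 (mod 7).
    The inverse of 3 mod 7 is 5 (since 3·5 = 15 = 2·7 + 1), so t ≡ 5·5 = 25 ≡ 4 (mod 7).
    Then x = 5 + 6·4 = 29, valid modulo lcm(6, 14) = 42: x ≡ 29 (mod 42).
  Combine with x ≡ 1 (mod 10): gcd(42, 10) = 2; 1 - 29 = -28, which IS divisible by 2, so compatible.
    Write x = 29 + 42·t and substitute into x ≡ 1 (mod 10): 42·t ≡ 1 − 29 = -28 (mod 10).
    Divide the congruence (and modulus) by g = 2: 21·t ≡ -14 (mod 5).
    Reduce coefficients mod 5: 1·t ≡ 1 (mod 5).
    So t ≡ 1 (mod 5).
    Then x = 29 + 42·1 = 71, valid modulo lcm(42, 10) = 210: x ≡ 71 (mod 210).
Verify: 71 mod 6 = 5, 71 mod 14 = 1, 71 mod 10 = 1.

x ≡ 71 (mod 210).


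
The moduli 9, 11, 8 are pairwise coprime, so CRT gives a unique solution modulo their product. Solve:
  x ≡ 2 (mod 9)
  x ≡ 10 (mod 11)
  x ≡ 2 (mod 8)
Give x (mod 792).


Moduli 9, 11, 8 are pairwise coprime; by CRT there is a unique solution modulo M = 9 · 11 · 8 = 792.
Solve pairwise, accumulating the modulus:
  Start with x ≡ 2 (mod 9).
  Combine with x ≡ 10 (mod 11): since gcd(9, 11) = 1, we get a unique residue mod 99.
    Write x = 2 + 9·t and substitute into x ≡ 10 (mod 11): 9·t ≡ 10 − 2 = 8 (mod 11).
    The inverse of 9 mod 11 is 5 (since 9·5 = 45 = 4·11 + 1), so t ≡ 5·8 = 40 ≡ 7 (mod 11).
    Then x = 2 + 9·7 = 65, valid modulo lcm(9, 11) = 99: x ≡ 65 (mod 99).
  Combine with x ≡ 2 (mod 8): since gcd(99, 8) = 1, we get a unique residue mod 792.
    Write x = 65 + 99·t and substitute into x ≡ 2 (mod 8): 99·t ≡ 2 − 65 = -63 (mod 8).
    Reduce coefficients mod 8: 3·t ≡ 1 (mod 8).
    The inverse of 3 mod 8 is 3 (since 3·3 = 9 = 1·8 + 1), so t ≡ 3·1 = 3 ≡ 3 (mod 8).
    Then x = 65 + 99·3 = 362, valid modulo lcm(99, 8) = 792: x ≡ 362 (mod 792).
Verify: 362 mod 9 = 2 ✓, 362 mod 11 = 10 ✓, 362 mod 8 = 2 ✓.

x ≡ 362 (mod 792).


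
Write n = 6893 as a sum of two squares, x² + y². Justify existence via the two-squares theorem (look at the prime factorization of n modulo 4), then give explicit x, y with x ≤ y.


Step 1: Factor n = 6893 = 61 · 113.
Step 2: Check the mod-4 condition on each prime factor: 61 ≡ 1 (mod 4), exponent 1; 113 ≡ 1 (mod 4), exponent 1.
All primes ≡ 3 (mod 4) appear to even exponent (or don't appear), so by the two-squares theorem n IS expressible as a sum of two squares.
Step 3: Build a representation. Here n = 61 · 113 is a product of primes ≡ 1 (mod 4). Each prime p ≡ 1 (mod 4) is itself a sum of two squares; find a² by testing p − a² for a perfect square:
  61: 61 − 1² = 60, 61 − 2² = 57, 61 − 3² = 52, 61 − 4² = 45, 61 − 5² = 36 = 6² ⇒ 61 = 5² + 6².
  113: 113 − 1² = 112, 113 − 2² = 109, 113 − 3² = 104, 113 − 4² = 97, 113 − 5² = 88, 113 − 6² = 77, 113 − 7² = 64 = 8² ⇒ 113 = 7² + 8².
  Combine using the Brahmagupta–Fibonacci identity (a² + b²)(c² + d²) = (ac − bd)² + (ad + bc)² = (ac + bd)² + (ad − bc)²:
  61 · 113 = 6893: from (5² + 6²)(7² + 8²), take (5·7 − 6·8, 5·8 + 6·7) = (35 − 48, 40 + 42) = (-13, 82); dropping signs (only squares matter) gives (13, 82); check 13² + 82² = 169 + 6724 = 6893 ✓.
Step 4: Order so x ≤ y and verify: 13² + 82² = 169 + 6724 = 6893 = n. ✓

n = 6893 = 13² + 82² (one valid representation with x ≤ y).


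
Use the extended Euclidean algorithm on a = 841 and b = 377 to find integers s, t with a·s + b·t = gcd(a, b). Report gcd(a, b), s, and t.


Euclidean algorithm on (841, 377) — divide until remainder is 0:
  841 = 2 · 377 + 87
  377 = 4 · 87 + 29
  87 = 3 · 29 + 0
gcd(841, 377) = 29.
Track Bezout coefficients alongside the remainders: start with r₀ = 841 = a·1 + b·0 (s = 1, t = 0) and r₁ = 377 = a·0 + b·1 (s = 0, t = 1); each new remainder r_{k+1} = r_{k-1} − q_k·r_k inherits s_{k+1} = s_{k-1} − q_k·s_k, t_{k+1} = t_{k-1} − q_k·t_k, so r_k = a·s_k + b·t_k at every step:
  q = 2: r = 87, s = 1 − 2·0 = 1, t = 0 − 2·1 = -2  (check: 841·1 + 377·(-2) = 87)
  q = 4: r = 29, s = 0 − 4·1 = -4, t = 1 − 4·(-2) = 9  (check: 841·(-4) + 377·9 = 29)
The row with r = 29 (the gcd) gives the Bezout coefficients s = -4, t = 9.
Result: 841 · (-4) + 377 · (9) = 29.

gcd(841, 377) = 29; s = -4, t = 9 (check: 841·(-4) + 377·9 = 29).


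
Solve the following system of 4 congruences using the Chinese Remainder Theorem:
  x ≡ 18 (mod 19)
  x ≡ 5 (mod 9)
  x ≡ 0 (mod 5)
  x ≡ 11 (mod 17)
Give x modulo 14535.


Product of moduli M = 19 · 9 · 5 · 17 = 14535.
Merge one congruence at a time:
  Start: x ≡ 18 (mod 19).
  Combine with x ≡ 5 (mod 9); new modulus lcm = 171.
    Write x = 18 + 19·t and substitute into x ≡ 5 (mod 9): 19·t ≡ 5 − 18 = -13 (mod 9).
    Reduce coefficients mod 9: 1·t ≡ 5 (mod 9).
    So t ≡ 5 (mod 9).
    Then x = 18 + 19·5 = 113, valid modulo lcm(19, 9) = 171: x ≡ 113 (mod 171).
  Combine with x ≡ 0 (mod 5); new modulus lcm = 855.
    Write x = 113 + 171·t and substitute into x ≡ 0 (mod 5): 171·t ≡ 0 − 113 = -113 (mod 5).
    Reduce coefficients mod 5: 1·t ≡ 2 (mod 5).
    So t ≡ 2 (mod 5).
    Then x = 113 + 171·2 = 455, valid modulo lcm(171, 5) = 855: x ≡ 455 (mod 855).
  Combine with x ≡ 11 (mod 17); new modulus lcm = 14535.
    Write x = 455 + 855·t and substitute into x ≡ 11 (mod 17): 855·t ≡ 11 − 455 = -444 (mod 17).
    Reduce coefficients mod 17: 5·t ≡ 15 (mod 17).
    The inverse of 5 mod 17 is 7 (since 5·7 = 35 = 2·17 + 1), so t ≡ 7·15 = 105 ≡ 3 (mod 17).
    Then x = 455 + 855·3 = 3020, valid modulo lcm(855, 17) = 14535: x ≡ 3020 (mod 14535).
Verify against each original: 3020 mod 19 = 18, 3020 mod 9 = 5, 3020 mod 5 = 0, 3020 mod 17 = 11.

x ≡ 3020 (mod 14535).


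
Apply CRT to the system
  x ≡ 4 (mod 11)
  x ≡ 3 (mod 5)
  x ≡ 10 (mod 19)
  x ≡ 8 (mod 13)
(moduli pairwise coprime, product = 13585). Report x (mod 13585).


Product of moduli M = 11 · 5 · 19 · 13 = 13585.
Merge one congruence at a time:
  Start: x ≡ 4 (mod 11).
  Combine with x ≡ 3 (mod 5); new modulus lcm = 55.
    Write x = 4 + 11·t and substitute into x ≡ 3 (mod 5): 11·t ≡ 3 − 4 = -1 (mod 5).
    Reduce coefficients mod 5: 1·t ≡ 4 (mod 5).
    So t ≡ 4 (mod 5).
    Then x = 4 + 11·4 = 48, valid modulo lcm(11, 5) = 55: x ≡ 48 (mod 55).
  Combine with x ≡ 10 (mod 19); new modulus lcm = 1045.
    Write x = 48 + 55·t and substitute into x ≡ 10 (mod 19): 55·t ≡ 10 − 48 = -38 (mod 19).
    Reduce coefficients mod 19: 17·t ≡ 0 (mod 19).
    The inverse of 17 mod 19 is 9 (since 17·9 = 153 = 8·19 + 1), so t ≡ 9·0 = 0 ≡ 0 (mod 19).
    Then x = 48 + 55·0 = 48, valid modulo lcm(55, 19) = 1045: x ≡ 48 (mod 1045).
  Combine with x ≡ 8 (mod 13); new modulus lcm = 13585.
    Write x = 48 + 1045·t and substitute into x ≡ 8 (mod 13): 1045·t ≡ 8 − 48 = -40 (mod 13).
    Reduce coefficients mod 13: 5·t ≡ 12 (mod 13).
    The inverse of 5 mod 13 is 8 (since 5·8 = 40 = 3·13 + 1), so t ≡ 8·12 = 96 ≡ 5 (mod 13).
    Then x = 48 + 1045·5 = 5273, valid modulo lcm(1045, 13) = 13585: x ≡ 5273 (mod 13585).
Verify against each original: 5273 mod 11 = 4, 5273 mod 5 = 3, 5273 mod 19 = 10, 5273 mod 13 = 8.

x ≡ 5273 (mod 13585).


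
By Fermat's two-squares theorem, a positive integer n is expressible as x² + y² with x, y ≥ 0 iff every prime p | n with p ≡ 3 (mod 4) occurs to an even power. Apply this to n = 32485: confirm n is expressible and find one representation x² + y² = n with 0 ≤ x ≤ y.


Step 1: Factor n = 32485 = 5 · 73 · 89.
Step 2: Check the mod-4 condition on each prime factor: 5 ≡ 1 (mod 4), exponent 1; 73 ≡ 1 (mod 4), exponent 1; 89 ≡ 1 (mod 4), exponent 1.
All primes ≡ 3 (mod 4) appear to even exponent (or don't appear), so by the two-squares theorem n IS expressible as a sum of two squares.
Step 3: Build a representation. Here n = 5 · 73 · 89 is a product of primes ≡ 1 (mod 4). Each prime p ≡ 1 (mod 4) is itself a sum of two squares; find a² by testing p − a² for a perfect square:
  5: 5 − 1² = 4 = 2² ⇒ 5 = 1² + 2².
  73: 73 − 1² = 72, 73 − 2² = 69, 73 − 3² = 64 = 8² ⇒ 73 = 3² + 8².
  89: 89 − 1² = 88, 89 − 2² = 85, 89 − 3² = 80, 89 − 4² = 73, 89 − 5² = 64 = 8² ⇒ 89 = 5² + 8².
  Combine using the Brahmagupta–Fibonacci identity (a² + b²)(c² + d²) = (ac − bd)² + (ad + bc)² = (ac + bd)² + (ad − bc)²:
  5 · 73 = 365: from (1² + 2²)(3² + 8²), take (1·3 − 2·8, 1·8 + 2·3) = (3 − 16, 8 + 6) = (-13, 14); dropping signs (only squares matter) gives (13, 14); check 13² + 14² = 169 + 196 = 365 ✓.
  365 · 89 = 32485: from (13² + 14²)(5² + 8²), take (13·5 − 14·8, 13·8 + 14·5) = (65 − 112, 104 + 70) = (-47, 174); dropping signs (only squares matter) gives (47, 174); check 47² + 174² = 2209 + 30276 = 32485 ✓.
Step 4: Order so x ≤ y and verify: 47² + 174² = 2209 + 30276 = 32485 = n. ✓

n = 32485 = 47² + 174² (one valid representation with x ≤ y).


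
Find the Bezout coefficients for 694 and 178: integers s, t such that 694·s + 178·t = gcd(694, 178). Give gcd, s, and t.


Euclidean algorithm on (694, 178) — divide until remainder is 0:
  694 = 3 · 178 + 160
  178 = 1 · 160 + 18
  160 = 8 · 18 + 16
  18 = 1 · 16 + 2
  16 = 8 · 2 + 0
gcd(694, 178) = 2.
Track Bezout coefficients alongside the remainders: start with r₀ = 694 = a·1 + b·0 (s = 1, t = 0) and r₁ = 178 = a·0 + b·1 (s = 0, t = 1); each new remainder r_{k+1} = r_{k-1} − q_k·r_k inherits s_{k+1} = s_{k-1} − q_k·s_k, t_{k+1} = t_{k-1} − q_k·t_k, so r_k = a·s_k + b·t_k at every step:
  q = 3: r = 160, s = 1 − 3·0 = 1, t = 0 − 3·1 = -3  (check: 694·1 + 178·(-3) = 160)
  q = 1: r = 18, s = 0 − 1·1 = -1, t = 1 − 1·(-3) = 4  (check: 694·(-1) + 178·4 = 18)
  q = 8: r = 16, s = 1 − 8·(-1) = 9, t = -3 − 8·4 = -35  (check: 694·9 + 178·(-35) = 16)
  q = 1: r = 2, s = -1 − 1·9 = -10, t = 4 − 1·(-35) = 39  (check: 694·(-10) + 178·39 = 2)
The row with r = 2 (the gcd) gives the Bezout coefficients s = -10, t = 39.
Result: 694 · (-10) + 178 · (39) = 2.

gcd(694, 178) = 2; s = -10, t = 39 (check: 694·(-10) + 178·39 = 2).


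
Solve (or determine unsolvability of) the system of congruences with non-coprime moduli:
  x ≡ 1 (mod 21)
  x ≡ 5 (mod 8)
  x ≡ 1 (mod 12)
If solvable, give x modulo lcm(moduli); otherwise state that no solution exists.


Moduli 21, 8, 12 are not pairwise coprime, so CRT works modulo lcm(m_i) when all pairwise compatibility conditions hold.
Pairwise compatibility: gcd(m_i, m_j) must divide a_i - a_j for every pair.
Merge one congruence at a time:
  Start: x ≡ 1 (mod 21).
  Combine with x ≡ 5 (mod 8): gcd(21, 8) = 1; 5 - 1 = 4, which IS divisible by 1, so compatible.
    Write x = 1 + 21·t and substitute into x ≡ 5 (mod 8): 21·t ≡ 5 − 1 = 4 (mod 8).
    Reduce coefficients mod 8: 5·t ≡ 4 (mod 8).
    The inverse of 5 mod 8 is 5 (since 5·5 = 25 = 3·8 + 1), so t ≡ 5·4 = 20 ≡ 4 (mod 8).
    Then x = 1 + 21·4 = 85, valid modulo lcm(21, 8) = 168: x ≡ 85 (mod 168).
  Combine with x ≡ 1 (mod 12): gcd(168, 12) = 12; 1 - 85 = -84, which IS divisible by 12, so compatible.
    Write x = 85 + 168·t and substitute into x ≡ 1 (mod 12): 168·t ≡ 1 − 85 = -84 (mod 12).
    Divide the congruence (and modulus) by g = 12: 14·t ≡ -7 (mod 1).
    Modulo 1 every t works; take t = 0.
    Then x = 85 + 168·0 = 85, valid modulo lcm(168, 12) = 168: x ≡ 85 (mod 168).
Verify: 85 mod 21 = 1, 85 mod 8 = 5, 85 mod 12 = 1.

x ≡ 85 (mod 168).


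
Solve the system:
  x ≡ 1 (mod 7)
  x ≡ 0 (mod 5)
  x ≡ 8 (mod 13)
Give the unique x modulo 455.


Moduli 7, 5, 13 are pairwise coprime; by CRT there is a unique solution modulo M = 7 · 5 · 13 = 455.
Solve pairwise, accumulating the modulus:
  Start with x ≡ 1 (mod 7).
  Combine with x ≡ 0 (mod 5): since gcd(7, 5) = 1, we get a unique residue mod 35.
    Write x = 1 + 7·t and substitute into x ≡ 0 (mod 5): 7·t ≡ 0 − 1 = -1 (mod 5).
    Reduce coefficients mod 5: 2·t ≡ 4 (mod 5).
    The inverse of 2 mod 5 is 3 (since 2·3 = 6 = 1·5 + 1), so t ≡ 3·4 = 12 ≡ 2 (mod 5).
    Then x = 1 + 7·2 = 15, valid modulo lcm(7, 5) = 35: x ≡ 15 (mod 35).
  Combine with x ≡ 8 (mod 13): since gcd(35, 13) = 1, we get a unique residue mod 455.
    Write x = 15 + 35·t and substitute into x ≡ 8 (mod 13): 35·t ≡ 8 − 15 = -7 (mod 13).
    Reduce coefficients mod 13: 9·t ≡ 6 (mod 13).
    The inverse of 9 mod 13 is 3 (since 9·3 = 27 = 2·13 + 1), so t ≡ 3·6 = 18 ≡ 5 (mod 13).
    Then x = 15 + 35·5 = 190, valid modulo lcm(35, 13) = 455: x ≡ 190 (mod 455).
Verify: 190 mod 7 = 1 ✓, 190 mod 5 = 0 ✓, 190 mod 13 = 8 ✓.

x ≡ 190 (mod 455).


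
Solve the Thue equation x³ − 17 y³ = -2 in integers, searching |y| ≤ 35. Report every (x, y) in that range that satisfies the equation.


The equation is x³ - 17y³ = -2. For fixed y, x³ = 17·y³ − 2, so a solution requires the RHS to be a perfect cube.
Strategy: iterate y from -35 to 35, compute RHS = 17·y³ − 2, and check whether it is a (positive or negative) perfect cube.
Check small values of y:
  y = 0: RHS = -2 is not a perfect cube.
  y = 1: RHS = 15 is not a perfect cube.
  y = -1: RHS = -19 is not a perfect cube.
  y = 2: RHS = 134 is not a perfect cube.
  y = -2: RHS = -138 is not a perfect cube.
  y = 3: RHS = 457 is not a perfect cube.
  y = -3: RHS = -461 is not a perfect cube.
Continuing the search up to |y| = 35 finds no solutions either.
No (x, y) in the scanned range satisfies the equation.

No integer solutions with |y| ≤ 35.


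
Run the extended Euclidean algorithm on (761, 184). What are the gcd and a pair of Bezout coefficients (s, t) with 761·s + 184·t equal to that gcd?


Euclidean algorithm on (761, 184) — divide until remainder is 0:
  761 = 4 · 184 + 25
  184 = 7 · 25 + 9
  25 = 2 · 9 + 7
  9 = 1 · 7 + 2
  7 = 3 · 2 + 1
  2 = 2 · 1 + 0
gcd(761, 184) = 1.
Track Bezout coefficients alongside the remainders: start with r₀ = 761 = a·1 + b·0 (s = 1, t = 0) and r₁ = 184 = a·0 + b·1 (s = 0, t = 1); each new remainder r_{k+1} = r_{k-1} − q_k·r_k inherits s_{k+1} = s_{k-1} − q_k·s_k, t_{k+1} = t_{k-1} − q_k·t_k, so r_k = a·s_k + b·t_k at every step:
  q = 4: r = 25, s = 1 − 4·0 = 1, t = 0 − 4·1 = -4  (check: 761·1 + 184·(-4) = 25)
  q = 7: r = 9, s = 0 − 7·1 = -7, t = 1 − 7·(-4) = 29  (check: 761·(-7) + 184·29 = 9)
  q = 2: r = 7, s = 1 − 2·(-7) = 15, t = -4 − 2·29 = -62  (check: 761·15 + 184·(-62) = 7)
  q = 1: r = 2, s = -7 − 1·15 = -22, t = 29 − 1·(-62) = 91  (check: 761·(-22) + 184·91 = 2)
  q = 3: r = 1, s = 15 − 3·(-22) = 81, t = -62 − 3·91 = -335  (check: 761·81 + 184·(-335) = 1)
The row with r = 1 (the gcd) gives the Bezout coefficients s = 81, t = -335.
Result: 761 · (81) + 184 · (-335) = 1.

gcd(761, 184) = 1; s = 81, t = -335 (check: 761·81 + 184·(-335) = 1).


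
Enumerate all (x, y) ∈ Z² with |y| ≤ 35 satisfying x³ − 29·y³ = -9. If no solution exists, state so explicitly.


The equation is x³ - 29y³ = -9. For fixed y, x³ = 29·y³ − 9, so a solution requires the RHS to be a perfect cube.
Strategy: iterate y from -35 to 35, compute RHS = 29·y³ − 9, and check whether it is a (positive or negative) perfect cube.
Check small values of y:
  y = 0: RHS = -9 is not a perfect cube.
  y = 1: RHS = 20 is not a perfect cube.
  y = -1: RHS = -38 is not a perfect cube.
  y = 2: RHS = 223 is not a perfect cube.
  y = -2: RHS = -241 is not a perfect cube.
  y = 3: RHS = 774 is not a perfect cube.
  y = -3: RHS = -792 is not a perfect cube.
Continuing the search up to |y| = 35 finds no solutions either.
No (x, y) in the scanned range satisfies the equation.

No integer solutions with |y| ≤ 35.


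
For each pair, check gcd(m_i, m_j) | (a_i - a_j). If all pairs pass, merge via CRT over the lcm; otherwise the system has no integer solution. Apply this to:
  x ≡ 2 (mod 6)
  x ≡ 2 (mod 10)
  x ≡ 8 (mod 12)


Moduli 6, 10, 12 are not pairwise coprime, so CRT works modulo lcm(m_i) when all pairwise compatibility conditions hold.
Pairwise compatibility: gcd(m_i, m_j) must divide a_i - a_j for every pair.
Merge one congruence at a time:
  Start: x ≡ 2 (mod 6).
  Combine with x ≡ 2 (mod 10): gcd(6, 10) = 2; 2 - 2 = 0, which IS divisible by 2, so compatible.
    Write x = 2 + 6·t and substitute into x ≡ 2 (mod 10): 6·t ≡ 2 − 2 = 0 (mod 10).
    Divide the congruence (and modulus) by g = 2: 3·t ≡ 0 (mod 5).
    The inverse of 3 mod 5 is 2 (since 3·2 = 6 = 1·5 + 1), so t ≡ 2·0 = 0 ≡ 0 (mod 5).
    Then x = 2 + 6·0 = 2, valid modulo lcm(6, 10) = 30: x ≡ 2 (mod 30).
  Combine with x ≡ 8 (mod 12): gcd(30, 12) = 6; 8 - 2 = 6, which IS divisible by 6, so compatible.
    Write x = 2 + 30·t and substitute into x ≡ 8 (mod 12): 30·t ≡ 8 − 2 = 6 (mod 12).
    Divide the congruence (and modulus) by g = 6: 5·t ≡ 1 (mod 2).
    Reduce coefficients mod 2: 1·t ≡ 1 (mod 2).
    So t ≡ 1 (mod 2).
    Then x = 2 + 30·1 = 32, valid modulo lcm(30, 12) = 60: x ≡ 32 (mod 60).
Verify: 32 mod 6 = 2, 32 mod 10 = 2, 32 mod 12 = 8.

x ≡ 32 (mod 60).


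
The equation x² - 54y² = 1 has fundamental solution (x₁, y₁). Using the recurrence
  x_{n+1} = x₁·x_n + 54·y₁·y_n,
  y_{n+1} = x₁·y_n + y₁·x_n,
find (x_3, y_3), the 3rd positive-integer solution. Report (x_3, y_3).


Step 1: Find the fundamental solution (x₁, y₁) of x² - 54y² = 1.
  Expand √54 as a continued fraction. a₀ = ⌊√54⌋ = 7; iterate m_{k+1} = d_k·a_k − m_k, d_{k+1} = (54 − m_{k+1}²)/d_k, a_{k+1} = ⌊(a₀ + m_{k+1})/d_{k+1}⌋ (starting m₀ = 0, d₀ = 1), with convergents p_k = a_k·p_{k-1} + p_{k-2}, q_k = a_k·q_{k-1} + q_{k-2} (p₋₁ = 1, q₋₁ = 0):
  k = 0: a₀ = 7; p₀/q₀ = 7/1; p₀² − 54·q₀² = 49 − 54 = -5.
  k = 1: m = 7, d = 5, a = ⌊(7 + 7)/5⌋ = 2; p/q = (2·7 + 1)/(2·1 + 0) = 15/2; p² − 54·q² = 225 − 216 = 9.
  k = 2: m = 3, d = 9, a = ⌊(7 + 3)/9⌋ = 1; p/q = (1·15 + 7)/(1·2 + 1) = 22/3; p² − 54·q² = 484 − 486 = -2.
  k = 3: m = 6, d = 2, a = ⌊(7 + 6)/2⌋ = 6; p/q = (6·22 + 15)/(6·3 + 2) = 147/20; p² − 54·q² = 21609 − 21600 = 9.
  k = 4: m = 6, d = 9, a = ⌊(7 + 6)/9⌋ = 1; p/q = (1·147 + 22)/(1·20 + 3) = 169/23; p² − 54·q² = 28561 − 28566 = -5.
  k = 5: m = 3, d = 5, a = ⌊(7 + 3)/5⌋ = 2; p/q = (2·169 + 147)/(2·23 + 20) = 485/66; p² − 54·q² = 235225 − 235224 = 1.
  The first convergent with p² − 54·q² = 1 gives the fundamental solution (x₁, y₁) = (485, 66).
Step 2: Apply the recurrence (x_{n+1}, y_{n+1}) = (x₁x_n + 54y₁y_n, x₁y_n + y₁x_n) repeatedly.
  From (x_1, y_1) = (485, 66): x_2 = 485·485 + 54·66·66 = 470449; y_2 = 485·66 + 66·485 = 64020.
  From (x_2, y_2) = (470449, 64020): x_3 = 485·470449 + 54·66·64020 = 456335045; y_3 = 485·64020 + 66·470449 = 62099334.
Step 3: Verify x_3² - 54·y_3² = 208241673295152025 - 208241673295152024 = 1 (should be 1). ✓

(x_1, y_1) = (485, 66); (x_3, y_3) = (456335045, 62099334).


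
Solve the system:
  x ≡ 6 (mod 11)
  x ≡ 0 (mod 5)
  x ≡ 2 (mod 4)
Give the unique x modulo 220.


Moduli 11, 5, 4 are pairwise coprime; by CRT there is a unique solution modulo M = 11 · 5 · 4 = 220.
Solve pairwise, accumulating the modulus:
  Start with x ≡ 6 (mod 11).
  Combine with x ≡ 0 (mod 5): since gcd(11, 5) = 1, we get a unique residue mod 55.
    Write x = 6 + 11·t and substitute into x ≡ 0 (mod 5): 11·t ≡ 0 − 6 = -6 (mod 5).
    Reduce coefficients mod 5: 1·t ≡ 4 (mod 5).
    So t ≡ 4 (mod 5).
    Then x = 6 + 11·4 = 50, valid modulo lcm(11, 5) = 55: x ≡ 50 (mod 55).
  Combine with x ≡ 2 (mod 4): since gcd(55, 4) = 1, we get a unique residue mod 220.
    Write x = 50 + 55·t and substitute into x ≡ 2 (mod 4): 55·t ≡ 2 − 50 = -48 (mod 4).
    Reduce coefficients mod 4: 3·t ≡ 0 (mod 4).
    The inverse of 3 mod 4 is 3 (since 3·3 = 9 = 2·4 + 1), so t ≡ 3·0 = 0 ≡ 0 (mod 4).
    Then x = 50 + 55·0 = 50, valid modulo lcm(55, 4) = 220: x ≡ 50 (mod 220).
Verify: 50 mod 11 = 6 ✓, 50 mod 5 = 0 ✓, 50 mod 4 = 2 ✓.

x ≡ 50 (mod 220).


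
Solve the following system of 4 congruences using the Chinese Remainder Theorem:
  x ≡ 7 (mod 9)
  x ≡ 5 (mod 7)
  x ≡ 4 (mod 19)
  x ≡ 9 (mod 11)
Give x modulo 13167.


Product of moduli M = 9 · 7 · 19 · 11 = 13167.
Merge one congruence at a time:
  Start: x ≡ 7 (mod 9).
  Combine with x ≡ 5 (mod 7); new modulus lcm = 63.
    Write x = 7 + 9·t and substitute into x ≡ 5 (mod 7): 9·t ≡ 5 − 7 = -2 (mod 7).
    Reduce coefficients mod 7: 2·t ≡ 5 (mod 7).
    The inverse of 2 mod 7 is 4 (since 2·4 = 8 = 1·7 + 1), so t ≡ 4·5 = 20 ≡ 6 (mod 7).
    Then x = 7 + 9·6 = 61, valid modulo lcm(9, 7) = 63: x ≡ 61 (mod 63).
  Combine with x ≡ 4 (mod 19); new modulus lcm = 1197.
    Write x = 61 + 63·t and substitute into x ≡ 4 (mod 19): 63·t ≡ 4 − 61 = -57 (mod 19).
    Reduce coefficients mod 19: 6·t ≡ 0 (mod 19).
    The inverse of 6 mod 19 is 16 (since 6·16 = 96 = 5·19 + 1), so t ≡ 16·0 = 0 ≡ 0 (mod 19).
    Then x = 61 + 63·0 = 61, valid modulo lcm(63, 19) = 1197: x ≡ 61 (mod 1197).
  Combine with x ≡ 9 (mod 11); new modulus lcm = 13167.
    Write x = 61 + 1197·t and substitute into x ≡ 9 (mod 11): 1197·t ≡ 9 − 61 = -52 (mod 11).
    Reduce coefficients mod 11: 9·t ≡ 3 (mod 11).
    The inverse of 9 mod 11 is 5 (since 9·5 = 45 = 4·11 + 1), so t ≡ 5·3 = 15 ≡ 4 (mod 11).
    Then x = 61 + 1197·4 = 4849, valid modulo lcm(1197, 11) = 13167: x ≡ 4849 (mod 13167).
Verify against each original: 4849 mod 9 = 7, 4849 mod 7 = 5, 4849 mod 19 = 4, 4849 mod 11 = 9.

x ≡ 4849 (mod 13167).


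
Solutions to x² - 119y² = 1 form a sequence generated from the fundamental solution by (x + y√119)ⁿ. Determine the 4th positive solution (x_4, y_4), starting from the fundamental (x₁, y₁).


Step 1: Find the fundamental solution (x₁, y₁) of x² - 119y² = 1.
  Expand √119 as a continued fraction. a₀ = ⌊√119⌋ = 10; iterate m_{k+1} = d_k·a_k − m_k, d_{k+1} = (119 − m_{k+1}²)/d_k, a_{k+1} = ⌊(a₀ + m_{k+1})/d_{k+1}⌋ (starting m₀ = 0, d₀ = 1), with convergents p_k = a_k·p_{k-1} + p_{k-2}, q_k = a_k·q_{k-1} + q_{k-2} (p₋₁ = 1, q₋₁ = 0):
  k = 0: a₀ = 10; p₀/q₀ = 10/1; p₀² − 119·q₀² = 100 − 119 = -19.
  k = 1: m = 10, d = 19, a = ⌊(10 + 10)/19⌋ = 1; p/q = (1·10 + 1)/(1·1 + 0) = 11/1; p² − 119·q² = 121 − 119 = 2.
  k = 2: m = 9, d = 2, a = ⌊(10 + 9)/2⌋ = 9; p/q = (9·11 + 10)/(9·1 + 1) = 109/10; p² − 119·q² = 11881 − 11900 = -19.
  k = 3: m = 9, d = 19, a = ⌊(10 + 9)/19⌋ = 1; p/q = (1·109 + 11)/(1·10 + 1) = 120/11; p² − 119·q² = 14400 − 14399 = 1.
  The first convergent with p² − 119·q² = 1 gives the fundamental solution (x₁, y₁) = (120, 11).
Step 2: Apply the recurrence (x_{n+1}, y_{n+1}) = (x₁x_n + 119y₁y_n, x₁y_n + y₁x_n) repeatedly.
  From (x_1, y_1) = (120, 11): x_2 = 120·120 + 119·11·11 = 28799; y_2 = 120·11 + 11·120 = 2640.
  From (x_2, y_2) = (28799, 2640): x_3 = 120·28799 + 119·11·2640 = 6911640; y_3 = 120·2640 + 11·28799 = 633589.
  From (x_3, y_3) = (6911640, 633589): x_4 = 120·6911640 + 119·11·633589 = 1658764801; y_4 = 120·633589 + 11·6911640 = 152058720.
Step 3: Verify x_4² - 119·y_4² = 2751500665036569601 - 2751500665036569600 = 1 (should be 1). ✓

(x_1, y_1) = (120, 11); (x_4, y_4) = (1658764801, 152058720).


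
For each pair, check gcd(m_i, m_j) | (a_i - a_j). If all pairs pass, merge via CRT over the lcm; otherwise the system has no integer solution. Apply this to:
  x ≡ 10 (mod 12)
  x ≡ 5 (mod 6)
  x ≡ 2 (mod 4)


Moduli 12, 6, 4 are not pairwise coprime, so CRT works modulo lcm(m_i) when all pairwise compatibility conditions hold.
Pairwise compatibility: gcd(m_i, m_j) must divide a_i - a_j for every pair.
Merge one congruence at a time:
  Start: x ≡ 10 (mod 12).
  Combine with x ≡ 5 (mod 6): gcd(12, 6) = 6, and 5 - 10 = -5 is NOT divisible by 6.
    ⇒ system is inconsistent (no integer solution).

No solution (the system is inconsistent).


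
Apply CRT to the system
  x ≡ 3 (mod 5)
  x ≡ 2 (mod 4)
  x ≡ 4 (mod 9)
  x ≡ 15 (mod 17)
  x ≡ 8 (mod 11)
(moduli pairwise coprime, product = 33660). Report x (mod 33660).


Product of moduli M = 5 · 4 · 9 · 17 · 11 = 33660.
Merge one congruence at a time:
  Start: x ≡ 3 (mod 5).
  Combine with x ≡ 2 (mod 4); new modulus lcm = 20.
    Write x = 3 + 5·t and substitute into x ≡ 2 (mod 4): 5·t ≡ 2 − 3 = -1 (mod 4).
    Reduce coefficients mod 4: 1·t ≡ 3 (mod 4).
    So t ≡ 3 (mod 4).
    Then x = 3 + 5·3 = 18, valid modulo lcm(5, 4) = 20: x ≡ 18 (mod 20).
  Combine with x ≡ 4 (mod 9); new modulus lcm = 180.
    Write x = 18 + 20·t and substitute into x ≡ 4 (mod 9): 20·t ≡ 4 − 18 = -14 (mod 9).
    Reduce coefficients mod 9: 2·t ≡ 4 (mod 9).
    The inverse of 2 mod 9 is 5 (since 2·5 = 10 = 1·9 + 1), so t ≡ 5·4 = 20 ≡ 2 (mod 9).
    Then x = 18 + 20·2 = 58, valid modulo lcm(20, 9) = 180: x ≡ 58 (mod 180).
  Combine with x ≡ 15 (mod 17); new modulus lcm = 3060.
    Write x = 58 + 180·t and substitute into x ≡ 15 (mod 17): 180·t ≡ 15 − 58 = -43 (mod 17).
    Reduce coefficients mod 17: 10·t ≡ 8 (mod 17).
    The inverse of 10 mod 17 is 12 (since 10·12 = 120 = 7·17 + 1), so t ≡ 12·8 = 96 ≡ 11 (mod 17).
    Then x = 58 + 180·11 = 2038, valid modulo lcm(180, 17) = 3060: x ≡ 2038 (mod 3060).
  Combine with x ≡ 8 (mod 11); new modulus lcm = 33660.
    Write x = 2038 + 3060·t and substitute into x ≡ 8 (mod 11): 3060·t ≡ 8 − 2038 = -2030 (mod 11).
    Reduce coefficients mod 11: 2·t ≡ 5 (mod 11).
    The inverse of 2 mod 11 is 6 (since 2·6 = 12 = 1·11 + 1), so t ≡ 6·5 = 30 ≡ 8 (mod 11).
    Then x = 2038 + 3060·8 = 26518, valid modulo lcm(3060, 11) = 33660: x ≡ 26518 (mod 33660).
Verify against each original: 26518 mod 5 = 3, 26518 mod 4 = 2, 26518 mod 9 = 4, 26518 mod 17 = 15, 26518 mod 11 = 8.

x ≡ 26518 (mod 33660).


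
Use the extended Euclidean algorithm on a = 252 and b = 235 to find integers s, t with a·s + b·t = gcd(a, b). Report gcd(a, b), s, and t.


Euclidean algorithm on (252, 235) — divide until remainder is 0:
  252 = 1 · 235 + 17
  235 = 13 · 17 + 14
  17 = 1 · 14 + 3
  14 = 4 · 3 + 2
  3 = 1 · 2 + 1
  2 = 2 · 1 + 0
gcd(252, 235) = 1.
Track Bezout coefficients alongside the remainders: start with r₀ = 252 = a·1 + b·0 (s = 1, t = 0) and r₁ = 235 = a·0 + b·1 (s = 0, t = 1); each new remainder r_{k+1} = r_{k-1} − q_k·r_k inherits s_{k+1} = s_{k-1} − q_k·s_k, t_{k+1} = t_{k-1} − q_k·t_k, so r_k = a·s_k + b·t_k at every step:
  q = 1: r = 17, s = 1 − 1·0 = 1, t = 0 − 1·1 = -1  (check: 252·1 + 235·(-1) = 17)
  q = 13: r = 14, s = 0 − 13·1 = -13, t = 1 − 13·(-1) = 14  (check: 252·(-13) + 235·14 = 14)
  q = 1: r = 3, s = 1 − 1·(-13) = 14, t = -1 − 1·14 = -15  (check: 252·14 + 235·(-15) = 3)
  q = 4: r = 2, s = -13 − 4·14 = -69, t = 14 − 4·(-15) = 74  (check: 252·(-69) + 235·74 = 2)
  q = 1: r = 1, s = 14 − 1·(-69) = 83, t = -15 − 1·74 = -89  (check: 252·83 + 235·(-89) = 1)
The row with r = 1 (the gcd) gives the Bezout coefficients s = 83, t = -89.
Result: 252 · (83) + 235 · (-89) = 1.

gcd(252, 235) = 1; s = 83, t = -89 (check: 252·83 + 235·(-89) = 1).
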